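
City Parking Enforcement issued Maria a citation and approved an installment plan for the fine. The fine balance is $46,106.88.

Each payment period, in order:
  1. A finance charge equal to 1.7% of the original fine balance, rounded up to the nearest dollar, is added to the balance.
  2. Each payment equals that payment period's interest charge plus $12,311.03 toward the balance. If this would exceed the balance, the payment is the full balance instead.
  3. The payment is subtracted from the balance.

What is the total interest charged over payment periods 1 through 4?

$3,136.00

Payment period 1: opening $46,106.88; interest $784.00 → $46,890.88; payment $13,095.03; balance $33,795.85
Payment period 2: opening $33,795.85; interest $784.00 → $34,579.85; payment $13,095.03; balance $21,484.82
Payment period 3: opening $21,484.82; interest $784.00 → $22,268.82; payment $13,095.03; balance $9,173.79
Payment period 4: opening $9,173.79; interest $784.00 → $9,957.79; payment $9,957.79; balance $0.00
Total interest: $784.00 + $784.00 + $784.00 + $784.00 = $3,136.00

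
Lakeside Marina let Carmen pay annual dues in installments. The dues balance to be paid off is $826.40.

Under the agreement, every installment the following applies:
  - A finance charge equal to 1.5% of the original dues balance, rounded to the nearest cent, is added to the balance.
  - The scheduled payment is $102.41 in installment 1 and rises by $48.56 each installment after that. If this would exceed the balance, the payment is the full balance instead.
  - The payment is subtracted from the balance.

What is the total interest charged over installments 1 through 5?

Installment 1: opening $826.40; interest $12.40 → $838.80; payment $102.41; balance $736.39
Installment 2: opening $736.39; interest $12.40 → $748.79; payment $150.97; balance $597.82
Installment 3: opening $597.82; interest $12.40 → $610.22; payment $199.53; balance $410.69
Installment 4: opening $410.69; interest $12.40 → $423.09; payment $248.09; balance $175.00
Installment 5: opening $175.00; interest $12.40 → $187.40; payment $187.40; balance $0.00
Total interest: $12.40 + $12.40 + $12.40 + $12.40 + $12.40 = $62.00

$62.00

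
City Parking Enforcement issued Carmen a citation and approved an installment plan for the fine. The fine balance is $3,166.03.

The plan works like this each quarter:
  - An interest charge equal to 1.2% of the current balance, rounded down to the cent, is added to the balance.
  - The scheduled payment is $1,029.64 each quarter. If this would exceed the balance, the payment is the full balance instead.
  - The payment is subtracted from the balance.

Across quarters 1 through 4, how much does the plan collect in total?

# | Opening | Interest | Payment | End bal
1 | $3,166.03 | $37.99 | $1,029.64 | $2,174.38
2 | $2,174.38 | $26.09 | $1,029.64 | $1,170.83
3 | $1,170.83 | $14.04 | $1,029.64 | $155.23
4 | $155.23 | $1.86 | $157.09 | $0.00
Total paid: $3,246.01

$3,246.01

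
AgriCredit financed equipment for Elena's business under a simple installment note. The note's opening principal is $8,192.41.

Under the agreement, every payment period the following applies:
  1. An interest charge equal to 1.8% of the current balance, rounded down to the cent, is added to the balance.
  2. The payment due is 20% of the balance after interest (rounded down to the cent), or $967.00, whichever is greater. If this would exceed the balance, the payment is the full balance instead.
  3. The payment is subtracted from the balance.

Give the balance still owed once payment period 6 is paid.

Payment period 1: $8,192.41 +$147.46 interest = $8,339.87; pay $1,667.97 → $6,671.90
Payment period 2: $6,671.90 +$120.09 interest = $6,791.99; pay $1,358.39 → $5,433.60
Payment period 3: $5,433.60 +$97.80 interest = $5,531.40; pay $1,106.28 → $4,425.12
Payment period 4: $4,425.12 +$79.65 interest = $4,504.77; pay $967.00 → $3,537.77
Payment period 5: $3,537.77 +$63.67 interest = $3,601.44; pay $967.00 → $2,634.44
Payment period 6: $2,634.44 +$47.41 interest = $2,681.85; pay $967.00 → $1,714.85

$1,714.85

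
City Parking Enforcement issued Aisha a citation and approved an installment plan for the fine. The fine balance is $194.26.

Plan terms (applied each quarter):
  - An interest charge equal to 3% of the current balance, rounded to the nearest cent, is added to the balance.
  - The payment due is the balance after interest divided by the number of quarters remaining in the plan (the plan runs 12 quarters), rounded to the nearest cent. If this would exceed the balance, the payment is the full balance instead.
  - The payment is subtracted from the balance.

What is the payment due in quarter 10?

# | Opening | Interest | Payment | End bal
1 | $194.26 | $5.83 | $16.67 | $183.42
2 | $183.42 | $5.50 | $17.17 | $171.75
3 | $171.75 | $5.15 | $17.69 | $159.21
4 | $159.21 | $4.78 | $18.22 | $145.77
5 | $145.77 | $4.37 | $18.77 | $131.37
6 | $131.37 | $3.94 | $19.33 | $115.98
7 | $115.98 | $3.48 | $19.91 | $99.55
8 | $99.55 | $2.99 | $20.51 | $82.03
9 | $82.03 | $2.46 | $21.12 | $63.37
10 | $63.37 | $1.90 | $21.76 | $43.51

$21.76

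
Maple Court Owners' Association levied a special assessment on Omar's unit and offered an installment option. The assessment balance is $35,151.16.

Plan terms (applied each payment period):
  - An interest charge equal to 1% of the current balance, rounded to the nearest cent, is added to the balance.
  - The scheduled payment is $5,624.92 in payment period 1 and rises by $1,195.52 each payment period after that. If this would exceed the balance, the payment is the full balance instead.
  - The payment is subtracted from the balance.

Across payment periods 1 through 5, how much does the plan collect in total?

$36,255.93

Payment period 1: opening $35,151.16; interest $351.51 → $35,502.67; payment $5,624.92; balance $29,877.75
Payment period 2: opening $29,877.75; interest $298.78 → $30,176.53; payment $6,820.44; balance $23,356.09
Payment period 3: opening $23,356.09; interest $233.56 → $23,589.65; payment $8,015.96; balance $15,573.69
Payment period 4: opening $15,573.69; interest $155.74 → $15,729.43; payment $9,211.48; balance $6,517.95
Payment period 5: opening $6,517.95; interest $65.18 → $6,583.13; payment $6,583.13; balance $0.00
Total paid: $36,255.93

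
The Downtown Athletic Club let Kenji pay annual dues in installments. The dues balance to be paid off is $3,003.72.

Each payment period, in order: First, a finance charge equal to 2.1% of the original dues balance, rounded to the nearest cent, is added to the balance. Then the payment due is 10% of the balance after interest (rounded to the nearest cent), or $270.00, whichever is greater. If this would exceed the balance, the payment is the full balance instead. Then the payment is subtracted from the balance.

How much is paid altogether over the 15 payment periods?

Payment period 1: opening $3,003.72; interest $63.08 → $3,066.80; payment $306.68; balance $2,760.12
Payment period 2: opening $2,760.12; interest $63.08 → $2,823.20; payment $282.32; balance $2,540.88
Payment period 3: opening $2,540.88; interest $63.08 → $2,603.96; payment $270.00; balance $2,333.96
Payment period 4: opening $2,333.96; interest $63.08 → $2,397.04; payment $270.00; balance $2,127.04
Payment period 5: opening $2,127.04; interest $63.08 → $2,190.12; payment $270.00; balance $1,920.12
Payment period 6: opening $1,920.12; interest $63.08 → $1,983.20; payment $270.00; balance $1,713.20
Payment period 7: opening $1,713.20; interest $63.08 → $1,776.28; payment $270.00; balance $1,506.28
Payment period 8: opening $1,506.28; interest $63.08 → $1,569.36; payment $270.00; balance $1,299.36
Payment period 9: opening $1,299.36; interest $63.08 → $1,362.44; payment $270.00; balance $1,092.44
Payment period 10: opening $1,092.44; interest $63.08 → $1,155.52; payment $270.00; balance $885.52
Payment period 11: opening $885.52; interest $63.08 → $948.60; payment $270.00; balance $678.60
Payment period 12: opening $678.60; interest $63.08 → $741.68; payment $270.00; balance $471.68
Payment period 13: opening $471.68; interest $63.08 → $534.76; payment $270.00; balance $264.76
Payment period 14: opening $264.76; interest $63.08 → $327.84; payment $270.00; balance $57.84
Payment period 15: opening $57.84; interest $63.08 → $120.92; payment $120.92; balance $0.00
Total paid: $3,949.92

$3,949.92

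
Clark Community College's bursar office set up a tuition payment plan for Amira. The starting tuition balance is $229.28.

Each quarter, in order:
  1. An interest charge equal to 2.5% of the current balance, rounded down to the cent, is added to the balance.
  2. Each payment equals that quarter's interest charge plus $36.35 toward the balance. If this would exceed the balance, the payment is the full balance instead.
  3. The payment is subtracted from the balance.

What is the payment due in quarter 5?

$38.44

Quarter 1: $229.28 +$5.73 interest = $235.01; pay $42.08 → $192.93
Quarter 2: $192.93 +$4.82 interest = $197.75; pay $41.17 → $156.58
Quarter 3: $156.58 +$3.91 interest = $160.49; pay $40.26 → $120.23
Quarter 4: $120.23 +$3.00 interest = $123.23; pay $39.35 → $83.88
Quarter 5: $83.88 +$2.09 interest = $85.97; pay $38.44 → $47.53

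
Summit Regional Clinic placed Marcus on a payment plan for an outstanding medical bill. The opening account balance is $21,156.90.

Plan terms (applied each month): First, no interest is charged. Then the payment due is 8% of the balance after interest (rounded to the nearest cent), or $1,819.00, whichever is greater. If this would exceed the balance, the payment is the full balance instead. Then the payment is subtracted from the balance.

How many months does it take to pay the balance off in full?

12

# | Opening | Payment | End bal
1 | $21,156.90 | $1,819.00 | $19,337.90
2 | $19,337.90 | $1,819.00 | $17,518.90
3 | $17,518.90 | $1,819.00 | $15,699.90
4 | $15,699.90 | $1,819.00 | $13,880.90
5 | $13,880.90 | $1,819.00 | $12,061.90
6 | $12,061.90 | $1,819.00 | $10,242.90
7 | $10,242.90 | $1,819.00 | $8,423.90
8 | $8,423.90 | $1,819.00 | $6,604.90
9 | $6,604.90 | $1,819.00 | $4,785.90
10 | $4,785.90 | $1,819.00 | $2,966.90
11 | $2,966.90 | $1,819.00 | $1,147.90
12 | $1,147.90 | $1,147.90 | $0.00
Balance reaches $0.00 in month 12.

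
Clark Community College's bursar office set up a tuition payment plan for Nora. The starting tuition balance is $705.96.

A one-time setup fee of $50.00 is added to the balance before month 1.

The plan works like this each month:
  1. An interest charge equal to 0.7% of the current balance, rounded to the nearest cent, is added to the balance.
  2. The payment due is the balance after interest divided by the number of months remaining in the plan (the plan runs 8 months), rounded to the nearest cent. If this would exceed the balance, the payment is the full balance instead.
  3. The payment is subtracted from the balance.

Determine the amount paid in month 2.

Month 1: opening $755.96; interest $5.29 → $761.25; payment $95.16; balance $666.09
Month 2: opening $666.09; interest $4.66 → $670.75; payment $95.82; balance $574.93

$95.82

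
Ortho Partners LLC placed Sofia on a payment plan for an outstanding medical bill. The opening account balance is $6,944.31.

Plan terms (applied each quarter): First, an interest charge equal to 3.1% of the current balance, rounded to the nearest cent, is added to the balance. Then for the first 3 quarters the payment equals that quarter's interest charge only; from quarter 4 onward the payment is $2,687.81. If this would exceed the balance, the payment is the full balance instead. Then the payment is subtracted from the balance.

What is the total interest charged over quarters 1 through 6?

Quarter 1: $6,944.31 +$215.27 interest = $7,159.58; pay $215.27 → $6,944.31
Quarter 2: $6,944.31 +$215.27 interest = $7,159.58; pay $215.27 → $6,944.31
Quarter 3: $6,944.31 +$215.27 interest = $7,159.58; pay $215.27 → $6,944.31
Quarter 4: $6,944.31 +$215.27 interest = $7,159.58; pay $2,687.81 → $4,471.77
Quarter 5: $4,471.77 +$138.62 interest = $4,610.39; pay $2,687.81 → $1,922.58
Quarter 6: $1,922.58 +$59.60 interest = $1,982.18; pay $1,982.18 → $0.00
Total interest: $215.27 + $215.27 + $215.27 + $215.27 + $138.62 + $59.60 = $1,059.30

$1,059.30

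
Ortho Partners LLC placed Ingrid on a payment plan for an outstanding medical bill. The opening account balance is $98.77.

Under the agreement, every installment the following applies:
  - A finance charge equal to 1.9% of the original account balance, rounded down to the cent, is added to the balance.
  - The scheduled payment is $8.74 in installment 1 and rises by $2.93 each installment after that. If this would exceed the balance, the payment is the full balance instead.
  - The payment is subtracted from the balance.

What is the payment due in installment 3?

Installment 1: opening $98.77; interest $1.87 → $100.64; payment $8.74; balance $91.90
Installment 2: opening $91.90; interest $1.87 → $93.77; payment $11.67; balance $82.10
Installment 3: opening $82.10; interest $1.87 → $83.97; payment $14.60; balance $69.37

$14.60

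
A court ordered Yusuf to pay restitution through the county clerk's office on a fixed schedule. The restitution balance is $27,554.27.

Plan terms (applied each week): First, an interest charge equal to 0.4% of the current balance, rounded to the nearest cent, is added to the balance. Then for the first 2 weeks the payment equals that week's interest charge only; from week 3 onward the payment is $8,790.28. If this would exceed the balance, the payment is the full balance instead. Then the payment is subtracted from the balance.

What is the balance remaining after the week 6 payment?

# | Opening | Interest | Payment | End bal
1 | $27,554.27 | $110.22 | $110.22 | $27,554.27
2 | $27,554.27 | $110.22 | $110.22 | $27,554.27
3 | $27,554.27 | $110.22 | $8,790.28 | $18,874.21
4 | $18,874.21 | $75.50 | $8,790.28 | $10,159.43
5 | $10,159.43 | $40.64 | $8,790.28 | $1,409.79
6 | $1,409.79 | $5.64 | $1,415.43 | $0.00

$0.00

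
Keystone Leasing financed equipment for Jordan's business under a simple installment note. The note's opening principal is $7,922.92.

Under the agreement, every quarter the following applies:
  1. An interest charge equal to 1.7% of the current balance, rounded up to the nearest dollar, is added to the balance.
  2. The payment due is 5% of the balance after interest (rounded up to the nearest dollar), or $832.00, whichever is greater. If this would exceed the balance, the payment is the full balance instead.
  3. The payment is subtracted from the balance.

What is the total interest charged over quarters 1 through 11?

Quarter 1: opening $7,922.92; interest $135.00 → $8,057.92; payment $832.00; balance $7,225.92
Quarter 2: opening $7,225.92; interest $123.00 → $7,348.92; payment $832.00; balance $6,516.92
Quarter 3: opening $6,516.92; interest $111.00 → $6,627.92; payment $832.00; balance $5,795.92
Quarter 4: opening $5,795.92; interest $99.00 → $5,894.92; payment $832.00; balance $5,062.92
Quarter 5: opening $5,062.92; interest $87.00 → $5,149.92; payment $832.00; balance $4,317.92
Quarter 6: opening $4,317.92; interest $74.00 → $4,391.92; payment $832.00; balance $3,559.92
Quarter 7: opening $3,559.92; interest $61.00 → $3,620.92; payment $832.00; balance $2,788.92
Quarter 8: opening $2,788.92; interest $48.00 → $2,836.92; payment $832.00; balance $2,004.92
Quarter 9: opening $2,004.92; interest $35.00 → $2,039.92; payment $832.00; balance $1,207.92
Quarter 10: opening $1,207.92; interest $21.00 → $1,228.92; payment $832.00; balance $396.92
Quarter 11: opening $396.92; interest $7.00 → $403.92; payment $403.92; balance $0.00
Total interest: $135.00 + $123.00 + $111.00 + $99.00 + $87.00 + $74.00 + $61.00 + $48.00 + $35.00 + $21.00 + $7.00 = $801.00

$801.00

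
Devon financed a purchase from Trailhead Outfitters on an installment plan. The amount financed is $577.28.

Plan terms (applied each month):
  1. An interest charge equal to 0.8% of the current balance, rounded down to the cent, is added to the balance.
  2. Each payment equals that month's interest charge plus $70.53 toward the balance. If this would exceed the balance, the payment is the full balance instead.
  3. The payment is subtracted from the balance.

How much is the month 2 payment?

$74.58

# | Opening | Interest | Payment | End bal
1 | $577.28 | $4.61 | $75.14 | $506.75
2 | $506.75 | $4.05 | $74.58 | $436.22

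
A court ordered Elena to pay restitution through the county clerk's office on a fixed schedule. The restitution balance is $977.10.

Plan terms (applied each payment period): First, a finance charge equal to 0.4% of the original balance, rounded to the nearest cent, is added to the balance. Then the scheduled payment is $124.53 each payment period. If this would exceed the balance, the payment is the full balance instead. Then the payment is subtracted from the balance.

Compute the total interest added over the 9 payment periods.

Payment period 1: opening $977.10; interest $3.91 → $981.01; payment $124.53; balance $856.48
Payment period 2: opening $856.48; interest $3.91 → $860.39; payment $124.53; balance $735.86
Payment period 3: opening $735.86; interest $3.91 → $739.77; payment $124.53; balance $615.24
Payment period 4: opening $615.24; interest $3.91 → $619.15; payment $124.53; balance $494.62
Payment period 5: opening $494.62; interest $3.91 → $498.53; payment $124.53; balance $374.00
Payment period 6: opening $374.00; interest $3.91 → $377.91; payment $124.53; balance $253.38
Payment period 7: opening $253.38; interest $3.91 → $257.29; payment $124.53; balance $132.76
Payment period 8: opening $132.76; interest $3.91 → $136.67; payment $124.53; balance $12.14
Payment period 9: opening $12.14; interest $3.91 → $16.05; payment $16.05; balance $0.00
Total interest: $3.91 + $3.91 + $3.91 + $3.91 + $3.91 + $3.91 + $3.91 + $3.91 + $3.91 = $35.19

$35.19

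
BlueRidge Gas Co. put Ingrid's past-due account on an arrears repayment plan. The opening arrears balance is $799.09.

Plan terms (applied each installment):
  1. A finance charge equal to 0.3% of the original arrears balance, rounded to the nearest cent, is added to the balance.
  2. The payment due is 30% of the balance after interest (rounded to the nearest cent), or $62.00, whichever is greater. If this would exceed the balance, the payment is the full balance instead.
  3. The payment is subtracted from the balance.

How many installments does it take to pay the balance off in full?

8

Installment 1: $799.09 +$2.40 interest = $801.49; pay $240.45 → $561.04
Installment 2: $561.04 +$2.40 interest = $563.44; pay $169.03 → $394.41
Installment 3: $394.41 +$2.40 interest = $396.81; pay $119.04 → $277.77
Installment 4: $277.77 +$2.40 interest = $280.17; pay $84.05 → $196.12
Installment 5: $196.12 +$2.40 interest = $198.52; pay $62.00 → $136.52
Installment 6: $136.52 +$2.40 interest = $138.92; pay $62.00 → $76.92
Installment 7: $76.92 +$2.40 interest = $79.32; pay $62.00 → $17.32
Installment 8: $17.32 +$2.40 interest = $19.72; pay $19.72 → $0.00
Balance reaches $0.00 in installment 8.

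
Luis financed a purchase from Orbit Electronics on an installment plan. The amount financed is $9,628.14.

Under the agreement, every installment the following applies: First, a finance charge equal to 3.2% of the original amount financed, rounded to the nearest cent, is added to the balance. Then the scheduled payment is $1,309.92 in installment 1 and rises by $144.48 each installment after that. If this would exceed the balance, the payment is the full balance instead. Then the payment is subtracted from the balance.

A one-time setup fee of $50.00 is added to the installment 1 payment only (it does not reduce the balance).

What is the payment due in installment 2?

$1,454.40

# | Opening | Interest | Payment | Fee | End bal
1 | $9,628.14 | $308.10 | $1,309.92 | $50.00 | $8,626.32
2 | $8,626.32 | $308.10 | $1,454.40 | — | $7,480.02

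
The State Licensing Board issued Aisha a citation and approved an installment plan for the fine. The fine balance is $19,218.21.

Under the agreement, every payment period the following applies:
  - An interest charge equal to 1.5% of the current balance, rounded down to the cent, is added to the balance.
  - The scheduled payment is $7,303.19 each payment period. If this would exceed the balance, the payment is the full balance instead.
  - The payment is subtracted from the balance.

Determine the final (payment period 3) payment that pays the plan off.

Payment period 1: opening $19,218.21; interest $288.27 → $19,506.48; payment $7,303.19; balance $12,203.29
Payment period 2: opening $12,203.29; interest $183.04 → $12,386.33; payment $7,303.19; balance $5,083.14
Payment period 3: opening $5,083.14; interest $76.24 → $5,159.38; payment $5,159.38; balance $0.00

$5,159.38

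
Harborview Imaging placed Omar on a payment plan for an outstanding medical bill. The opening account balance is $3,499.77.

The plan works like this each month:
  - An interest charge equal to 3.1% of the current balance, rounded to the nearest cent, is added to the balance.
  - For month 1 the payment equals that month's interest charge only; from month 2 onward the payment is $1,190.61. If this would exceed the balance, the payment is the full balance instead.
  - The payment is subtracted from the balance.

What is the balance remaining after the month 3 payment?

$1,301.99

# | Opening | Interest | Payment | End bal
1 | $3,499.77 | $108.49 | $108.49 | $3,499.77
2 | $3,499.77 | $108.49 | $1,190.61 | $2,417.65
3 | $2,417.65 | $74.95 | $1,190.61 | $1,301.99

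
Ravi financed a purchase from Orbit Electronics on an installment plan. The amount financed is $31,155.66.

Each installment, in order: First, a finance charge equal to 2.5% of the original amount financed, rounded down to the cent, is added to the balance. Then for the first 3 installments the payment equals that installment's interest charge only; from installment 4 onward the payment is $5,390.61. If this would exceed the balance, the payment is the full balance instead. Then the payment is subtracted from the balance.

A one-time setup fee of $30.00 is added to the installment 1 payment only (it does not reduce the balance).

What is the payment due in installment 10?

$4,264.23

Installment 1: opening $31,155.66; interest $778.89 → $31,934.55; payment $778.89 (+ $30.00 fee); balance $31,155.66
Installment 2: opening $31,155.66; interest $778.89 → $31,934.55; payment $778.89; balance $31,155.66
Installment 3: opening $31,155.66; interest $778.89 → $31,934.55; payment $778.89; balance $31,155.66
Installment 4: opening $31,155.66; interest $778.89 → $31,934.55; payment $5,390.61; balance $26,543.94
Installment 5: opening $26,543.94; interest $778.89 → $27,322.83; payment $5,390.61; balance $21,932.22
Installment 6: opening $21,932.22; interest $778.89 → $22,711.11; payment $5,390.61; balance $17,320.50
Installment 7: opening $17,320.50; interest $778.89 → $18,099.39; payment $5,390.61; balance $12,708.78
Installment 8: opening $12,708.78; interest $778.89 → $13,487.67; payment $5,390.61; balance $8,097.06
Installment 9: opening $8,097.06; interest $778.89 → $8,875.95; payment $5,390.61; balance $3,485.34
Installment 10: opening $3,485.34; interest $778.89 → $4,264.23; payment $4,264.23; balance $0.00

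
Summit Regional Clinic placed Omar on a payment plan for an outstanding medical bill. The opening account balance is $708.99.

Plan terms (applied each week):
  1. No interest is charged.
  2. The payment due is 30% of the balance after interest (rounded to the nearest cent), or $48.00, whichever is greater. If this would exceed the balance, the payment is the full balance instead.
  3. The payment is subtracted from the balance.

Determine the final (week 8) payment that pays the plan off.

Week 1: $708.99 − $212.70 → $496.29
Week 2: $496.29 − $148.89 → $347.40
Week 3: $347.40 − $104.22 → $243.18
Week 4: $243.18 − $72.95 → $170.23
Week 5: $170.23 − $51.07 → $119.16
Week 6: $119.16 − $48.00 → $71.16
Week 7: $71.16 − $48.00 → $23.16
Week 8: $23.16 − $23.16 → $0.00

$23.16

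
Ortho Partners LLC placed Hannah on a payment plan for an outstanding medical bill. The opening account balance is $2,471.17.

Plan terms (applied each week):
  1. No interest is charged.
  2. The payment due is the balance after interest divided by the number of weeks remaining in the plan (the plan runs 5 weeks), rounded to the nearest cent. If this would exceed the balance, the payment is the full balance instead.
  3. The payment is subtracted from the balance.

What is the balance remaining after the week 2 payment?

$1,482.70

Week 1: $2,471.17 − $494.23 → $1,976.94
Week 2: $1,976.94 − $494.24 → $1,482.70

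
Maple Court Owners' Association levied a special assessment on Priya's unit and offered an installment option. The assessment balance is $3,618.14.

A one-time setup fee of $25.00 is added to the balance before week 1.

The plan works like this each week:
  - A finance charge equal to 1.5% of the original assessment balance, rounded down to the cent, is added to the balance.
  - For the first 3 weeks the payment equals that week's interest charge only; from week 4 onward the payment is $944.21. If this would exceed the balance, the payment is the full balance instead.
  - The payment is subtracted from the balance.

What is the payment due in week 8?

Week 1: $3,643.14 +$54.27 interest = $3,697.41; pay $54.27 → $3,643.14
Week 2: $3,643.14 +$54.27 interest = $3,697.41; pay $54.27 → $3,643.14
Week 3: $3,643.14 +$54.27 interest = $3,697.41; pay $54.27 → $3,643.14
Week 4: $3,643.14 +$54.27 interest = $3,697.41; pay $944.21 → $2,753.20
Week 5: $2,753.20 +$54.27 interest = $2,807.47; pay $944.21 → $1,863.26
Week 6: $1,863.26 +$54.27 interest = $1,917.53; pay $944.21 → $973.32
Week 7: $973.32 +$54.27 interest = $1,027.59; pay $944.21 → $83.38
Week 8: $83.38 +$54.27 interest = $137.65; pay $137.65 → $0.00

$137.65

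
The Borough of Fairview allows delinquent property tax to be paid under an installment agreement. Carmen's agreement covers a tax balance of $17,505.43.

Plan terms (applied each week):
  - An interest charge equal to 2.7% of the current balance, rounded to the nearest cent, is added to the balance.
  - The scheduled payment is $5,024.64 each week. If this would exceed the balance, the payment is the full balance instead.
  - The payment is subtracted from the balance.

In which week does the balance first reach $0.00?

Week 1: $17,505.43 +$472.65 interest = $17,978.08; pay $5,024.64 → $12,953.44
Week 2: $12,953.44 +$349.74 interest = $13,303.18; pay $5,024.64 → $8,278.54
Week 3: $8,278.54 +$223.52 interest = $8,502.06; pay $5,024.64 → $3,477.42
Week 4: $3,477.42 +$93.89 interest = $3,571.31; pay $3,571.31 → $0.00
Balance reaches $0.00 in week 4.

4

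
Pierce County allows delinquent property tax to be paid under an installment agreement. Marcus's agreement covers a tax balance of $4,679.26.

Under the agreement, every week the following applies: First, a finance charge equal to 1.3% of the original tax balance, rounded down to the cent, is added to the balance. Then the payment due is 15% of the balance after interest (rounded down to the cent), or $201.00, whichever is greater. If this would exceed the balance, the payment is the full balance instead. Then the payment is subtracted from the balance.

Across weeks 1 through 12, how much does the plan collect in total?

Week 1: opening $4,679.26; interest $60.83 → $4,740.09; payment $711.01; balance $4,029.08
Week 2: opening $4,029.08; interest $60.83 → $4,089.91; payment $613.48; balance $3,476.43
Week 3: opening $3,476.43; interest $60.83 → $3,537.26; payment $530.58; balance $3,006.68
Week 4: opening $3,006.68; interest $60.83 → $3,067.51; payment $460.12; balance $2,607.39
Week 5: opening $2,607.39; interest $60.83 → $2,668.22; payment $400.23; balance $2,267.99
Week 6: opening $2,267.99; interest $60.83 → $2,328.82; payment $349.32; balance $1,979.50
Week 7: opening $1,979.50; interest $60.83 → $2,040.33; payment $306.04; balance $1,734.29
Week 8: opening $1,734.29; interest $60.83 → $1,795.12; payment $269.26; balance $1,525.86
Week 9: opening $1,525.86; interest $60.83 → $1,586.69; payment $238.00; balance $1,348.69
Week 10: opening $1,348.69; interest $60.83 → $1,409.52; payment $211.42; balance $1,198.10
Week 11: opening $1,198.10; interest $60.83 → $1,258.93; payment $201.00; balance $1,057.93
Week 12: opening $1,057.93; interest $60.83 → $1,118.76; payment $201.00; balance $917.76
Total paid: $4,491.46

$4,491.46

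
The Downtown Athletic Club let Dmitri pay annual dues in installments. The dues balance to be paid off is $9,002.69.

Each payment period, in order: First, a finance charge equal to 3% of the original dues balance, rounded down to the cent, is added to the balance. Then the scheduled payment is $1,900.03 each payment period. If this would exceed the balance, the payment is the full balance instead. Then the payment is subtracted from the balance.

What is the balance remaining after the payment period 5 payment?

$852.94

Payment period 1: opening $9,002.69; interest $270.08 → $9,272.77; payment $1,900.03; balance $7,372.74
Payment period 2: opening $7,372.74; interest $270.08 → $7,642.82; payment $1,900.03; balance $5,742.79
Payment period 3: opening $5,742.79; interest $270.08 → $6,012.87; payment $1,900.03; balance $4,112.84
Payment period 4: opening $4,112.84; interest $270.08 → $4,382.92; payment $1,900.03; balance $2,482.89
Payment period 5: opening $2,482.89; interest $270.08 → $2,752.97; payment $1,900.03; balance $852.94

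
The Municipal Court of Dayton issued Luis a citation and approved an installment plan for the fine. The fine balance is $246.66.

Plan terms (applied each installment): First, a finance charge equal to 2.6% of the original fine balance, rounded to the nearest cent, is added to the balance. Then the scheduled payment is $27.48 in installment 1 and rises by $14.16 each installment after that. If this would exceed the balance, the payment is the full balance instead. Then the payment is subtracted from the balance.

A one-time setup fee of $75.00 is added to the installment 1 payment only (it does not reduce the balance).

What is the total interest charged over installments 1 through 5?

$32.05

Installment 1: opening $246.66; interest $6.41 → $253.07; payment $27.48 (+ $75.00 fee); balance $225.59
Installment 2: opening $225.59; interest $6.41 → $232.00; payment $41.64; balance $190.36
Installment 3: opening $190.36; interest $6.41 → $196.77; payment $55.80; balance $140.97
Installment 4: opening $140.97; interest $6.41 → $147.38; payment $69.96; balance $77.42
Installment 5: opening $77.42; interest $6.41 → $83.83; payment $83.83; balance $0.00
Total interest: $6.41 + $6.41 + $6.41 + $6.41 + $6.41 = $32.05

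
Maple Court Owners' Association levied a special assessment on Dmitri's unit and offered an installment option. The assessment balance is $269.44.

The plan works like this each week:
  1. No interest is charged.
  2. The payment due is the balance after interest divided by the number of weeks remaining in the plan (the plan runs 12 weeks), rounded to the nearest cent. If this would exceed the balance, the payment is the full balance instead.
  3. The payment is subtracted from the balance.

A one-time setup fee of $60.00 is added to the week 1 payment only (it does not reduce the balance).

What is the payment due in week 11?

$22.46

Week 1: $269.44 − $22.45 (+ $60.00 fee) → $246.99
Week 2: $246.99 − $22.45 → $224.54
Week 3: $224.54 − $22.45 → $202.09
Week 4: $202.09 − $22.45 → $179.64
Week 5: $179.64 − $22.46 → $157.18
Week 6: $157.18 − $22.45 → $134.73
Week 7: $134.73 − $22.46 → $112.27
Week 8: $112.27 − $22.45 → $89.82
Week 9: $89.82 − $22.46 → $67.36
Week 10: $67.36 − $22.45 → $44.91
Week 11: $44.91 − $22.46 → $22.45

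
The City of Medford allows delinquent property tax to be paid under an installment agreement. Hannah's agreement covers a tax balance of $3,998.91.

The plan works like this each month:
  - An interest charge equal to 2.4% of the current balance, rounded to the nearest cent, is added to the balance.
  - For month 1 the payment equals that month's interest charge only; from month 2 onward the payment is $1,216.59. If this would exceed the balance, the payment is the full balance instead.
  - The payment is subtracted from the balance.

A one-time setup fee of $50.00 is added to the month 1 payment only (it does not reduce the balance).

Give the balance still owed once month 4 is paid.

$555.73

# | Opening | Interest | Payment | Fee | End bal
1 | $3,998.91 | $95.97 | $95.97 | $50.00 | $3,998.91
2 | $3,998.91 | $95.97 | $1,216.59 | — | $2,878.29
3 | $2,878.29 | $69.08 | $1,216.59 | — | $1,730.78
4 | $1,730.78 | $41.54 | $1,216.59 | — | $555.73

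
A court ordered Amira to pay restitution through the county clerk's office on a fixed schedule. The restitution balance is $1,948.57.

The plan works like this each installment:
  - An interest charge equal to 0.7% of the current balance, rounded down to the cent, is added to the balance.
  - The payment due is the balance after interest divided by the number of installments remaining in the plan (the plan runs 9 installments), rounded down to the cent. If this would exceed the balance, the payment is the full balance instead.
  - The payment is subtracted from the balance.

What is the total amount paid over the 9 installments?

$2,018.01

Installment 1: $1,948.57 +$13.63 interest = $1,962.20; pay $218.02 → $1,744.18
Installment 2: $1,744.18 +$12.20 interest = $1,756.38; pay $219.54 → $1,536.84
Installment 3: $1,536.84 +$10.75 interest = $1,547.59; pay $221.08 → $1,326.51
Installment 4: $1,326.51 +$9.28 interest = $1,335.79; pay $222.63 → $1,113.16
Installment 5: $1,113.16 +$7.79 interest = $1,120.95; pay $224.19 → $896.76
Installment 6: $896.76 +$6.27 interest = $903.03; pay $225.75 → $677.28
Installment 7: $677.28 +$4.74 interest = $682.02; pay $227.34 → $454.68
Installment 8: $454.68 +$3.18 interest = $457.86; pay $228.93 → $228.93
Installment 9: $228.93 +$1.60 interest = $230.53; pay $230.53 → $0.00
Total paid: $2,018.01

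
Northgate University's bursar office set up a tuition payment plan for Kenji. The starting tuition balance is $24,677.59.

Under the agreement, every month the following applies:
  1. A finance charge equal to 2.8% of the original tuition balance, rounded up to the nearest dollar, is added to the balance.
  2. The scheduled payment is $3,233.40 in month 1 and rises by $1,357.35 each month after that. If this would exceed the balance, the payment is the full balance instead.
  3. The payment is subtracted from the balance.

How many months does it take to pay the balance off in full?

Month 1: opening $24,677.59; interest $691.00 → $25,368.59; payment $3,233.40; balance $22,135.19
Month 2: opening $22,135.19; interest $691.00 → $22,826.19; payment $4,590.75; balance $18,235.44
Month 3: opening $18,235.44; interest $691.00 → $18,926.44; payment $5,948.10; balance $12,978.34
Month 4: opening $12,978.34; interest $691.00 → $13,669.34; payment $7,305.45; balance $6,363.89
Month 5: opening $6,363.89; interest $691.00 → $7,054.89; payment $7,054.89; balance $0.00
Balance reaches $0.00 in month 5.

5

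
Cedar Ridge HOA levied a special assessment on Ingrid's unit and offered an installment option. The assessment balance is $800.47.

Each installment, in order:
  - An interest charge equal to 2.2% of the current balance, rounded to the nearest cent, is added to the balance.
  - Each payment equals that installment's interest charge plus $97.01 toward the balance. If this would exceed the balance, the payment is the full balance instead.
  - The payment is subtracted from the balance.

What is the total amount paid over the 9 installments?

Installment 1: $800.47 +$17.61 interest = $818.08; pay $114.62 → $703.46
Installment 2: $703.46 +$15.48 interest = $718.94; pay $112.49 → $606.45
Installment 3: $606.45 +$13.34 interest = $619.79; pay $110.35 → $509.44
Installment 4: $509.44 +$11.21 interest = $520.65; pay $108.22 → $412.43
Installment 5: $412.43 +$9.07 interest = $421.50; pay $106.08 → $315.42
Installment 6: $315.42 +$6.94 interest = $322.36; pay $103.95 → $218.41
Installment 7: $218.41 +$4.81 interest = $223.22; pay $101.82 → $121.40
Installment 8: $121.40 +$2.67 interest = $124.07; pay $99.68 → $24.39
Installment 9: $24.39 +$0.54 interest = $24.93; pay $24.93 → $0.00
Total paid: $882.14

$882.14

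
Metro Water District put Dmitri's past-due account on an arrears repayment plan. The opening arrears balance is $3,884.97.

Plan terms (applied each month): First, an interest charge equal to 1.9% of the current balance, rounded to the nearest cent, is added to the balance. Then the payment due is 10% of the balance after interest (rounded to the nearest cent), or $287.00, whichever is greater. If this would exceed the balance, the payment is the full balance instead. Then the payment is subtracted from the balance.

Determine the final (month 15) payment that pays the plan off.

Month 1: opening $3,884.97; interest $73.81 → $3,958.78; payment $395.88; balance $3,562.90
Month 2: opening $3,562.90; interest $67.70 → $3,630.60; payment $363.06; balance $3,267.54
Month 3: opening $3,267.54; interest $62.08 → $3,329.62; payment $332.96; balance $2,996.66
Month 4: opening $2,996.66; interest $56.94 → $3,053.60; payment $305.36; balance $2,748.24
Month 5: opening $2,748.24; interest $52.22 → $2,800.46; payment $287.00; balance $2,513.46
Month 6: opening $2,513.46; interest $47.76 → $2,561.22; payment $287.00; balance $2,274.22
Month 7: opening $2,274.22; interest $43.21 → $2,317.43; payment $287.00; balance $2,030.43
Month 8: opening $2,030.43; interest $38.58 → $2,069.01; payment $287.00; balance $1,782.01
Month 9: opening $1,782.01; interest $33.86 → $1,815.87; payment $287.00; balance $1,528.87
Month 10: opening $1,528.87; interest $29.05 → $1,557.92; payment $287.00; balance $1,270.92
Month 11: opening $1,270.92; interest $24.15 → $1,295.07; payment $287.00; balance $1,008.07
Month 12: opening $1,008.07; interest $19.15 → $1,027.22; payment $287.00; balance $740.22
Month 13: opening $740.22; interest $14.06 → $754.28; payment $287.00; balance $467.28
Month 14: opening $467.28; interest $8.88 → $476.16; payment $287.00; balance $189.16
Month 15: opening $189.16; interest $3.59 → $192.75; payment $192.75; balance $0.00

$192.75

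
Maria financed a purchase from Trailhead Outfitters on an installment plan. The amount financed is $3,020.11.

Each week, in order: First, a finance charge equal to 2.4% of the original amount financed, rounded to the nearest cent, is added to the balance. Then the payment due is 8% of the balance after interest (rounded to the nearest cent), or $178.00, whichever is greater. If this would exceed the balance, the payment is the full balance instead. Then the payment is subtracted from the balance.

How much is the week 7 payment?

$178.55

Week 1: $3,020.11 +$72.48 interest = $3,092.59; pay $247.41 → $2,845.18
Week 2: $2,845.18 +$72.48 interest = $2,917.66; pay $233.41 → $2,684.25
Week 3: $2,684.25 +$72.48 interest = $2,756.73; pay $220.54 → $2,536.19
Week 4: $2,536.19 +$72.48 interest = $2,608.67; pay $208.69 → $2,399.98
Week 5: $2,399.98 +$72.48 interest = $2,472.46; pay $197.80 → $2,274.66
Week 6: $2,274.66 +$72.48 interest = $2,347.14; pay $187.77 → $2,159.37
Week 7: $2,159.37 +$72.48 interest = $2,231.85; pay $178.55 → $2,053.30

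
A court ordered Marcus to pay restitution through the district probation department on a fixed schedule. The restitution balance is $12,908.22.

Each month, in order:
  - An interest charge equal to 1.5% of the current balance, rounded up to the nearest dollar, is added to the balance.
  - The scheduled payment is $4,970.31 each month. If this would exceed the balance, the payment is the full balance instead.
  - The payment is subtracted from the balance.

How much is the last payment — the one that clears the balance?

# | Opening | Interest | Payment | End bal
1 | $12,908.22 | $194.00 | $4,970.31 | $8,131.91
2 | $8,131.91 | $122.00 | $4,970.31 | $3,283.60
3 | $3,283.60 | $50.00 | $3,333.60 | $0.00

$3,333.60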